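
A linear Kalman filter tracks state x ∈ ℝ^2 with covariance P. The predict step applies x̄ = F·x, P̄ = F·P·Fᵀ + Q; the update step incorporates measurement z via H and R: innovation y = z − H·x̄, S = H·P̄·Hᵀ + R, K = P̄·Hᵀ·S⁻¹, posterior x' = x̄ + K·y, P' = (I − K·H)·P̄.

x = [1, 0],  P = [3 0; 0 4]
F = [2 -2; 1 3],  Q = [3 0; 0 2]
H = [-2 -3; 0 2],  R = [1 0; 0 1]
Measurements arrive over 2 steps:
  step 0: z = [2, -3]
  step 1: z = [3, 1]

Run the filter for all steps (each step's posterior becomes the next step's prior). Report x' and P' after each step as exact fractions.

step 0: x̄ = F·x = [2, 1]
step 0: P̄ = F·P·Fᵀ + Q = [31 -18; -18 41]
step 0: y = z − H·x̄ = [9, -5]
step 0: S = H·P̄·Hᵀ + R = [278 -174; -174 165]
step 0: K = P̄·Hᵀ·S⁻¹ = [-1264/2599 -1900/2599; -29/5198 3829/7797]
step 0: x' = x̄ + K·y = [3322/2599, -23479/15594]
step 0: P' = (I − K·H)·P̄ = [2057/2599 -950/2599; -950/2599 3829/15594]
step 1: x̄ = F·x = [43411/7797, -16835/5198]
step 1: P̄ = F·P·Fᵀ + Q = [78533/7797 -3515/2599; -3515/2599 14597/5198]
step 1: y = z − H·x̄ = [68911/15594, 19434/2599]
step 1: S = H·P̄·Hᵀ + R = [784897/15594 -29731/2599; -29731/2599 31793/2599]
step 1: K = P̄·Hᵀ·S⁻¹ = [-3551254/7560845 -4992768/7560845; -89193/7560845 3387974/7560845]
step 1: x' = x̄ + K·y = [-10930454/7560845, 451742/7560845]
step 1: P' = (I − K·H)·P̄ = [5520203/7560845 -2496384/7560845; -2496384/7560845 1693987/7560845]

step 0: x' = [3322/2599, -23479/15594], P' = [2057/2599 -950/2599; -950/2599 3829/15594]
step 1: x' = [-10930454/7560845, 451742/7560845], P' = [5520203/7560845 -2496384/7560845; -2496384/7560845 1693987/7560845]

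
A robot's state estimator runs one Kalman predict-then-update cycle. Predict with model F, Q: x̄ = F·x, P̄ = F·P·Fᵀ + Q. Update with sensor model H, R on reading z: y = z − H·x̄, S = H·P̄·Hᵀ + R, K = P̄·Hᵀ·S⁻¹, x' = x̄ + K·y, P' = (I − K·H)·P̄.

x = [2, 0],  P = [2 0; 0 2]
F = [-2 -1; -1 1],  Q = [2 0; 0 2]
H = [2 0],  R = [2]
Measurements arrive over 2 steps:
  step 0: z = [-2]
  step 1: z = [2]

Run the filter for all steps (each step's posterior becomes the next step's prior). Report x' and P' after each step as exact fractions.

step 0: x̄ = F·x = [-4, -2]
step 0: P̄ = F·P·Fᵀ + Q = [12 2; 2 6]
step 0: y = z − H·x̄ = [6]
step 0: S = H·P̄·Hᵀ + R = [50]
step 0: K = P̄·Hᵀ·S⁻¹ = [12/25; 2/25]
step 0: x' = x̄ + K·y = [-28/25, -38/25]
step 0: P' = (I − K·H)·P̄ = [12/25 2/25; 2/25 142/25]
step 1: x̄ = F·x = [94/25, -2/5]
step 1: P̄ = F·P·Fᵀ + Q = [248/25 -24/5; -24/5 8]
step 1: y = z − H·x̄ = [-138/25]
step 1: S = H·P̄·Hᵀ + R = [1042/25]
step 1: K = P̄·Hᵀ·S⁻¹ = [248/521; -120/521]
step 1: x' = x̄ + K·y = [590/521, 454/521]
step 1: P' = (I − K·H)·P̄ = [248/521 -120/521; -120/521 3016/521]

step 0: x' = [-28/25, -38/25], P' = [12/25 2/25; 2/25 142/25]
step 1: x' = [590/521, 454/521], P' = [248/521 -120/521; -120/521 3016/521]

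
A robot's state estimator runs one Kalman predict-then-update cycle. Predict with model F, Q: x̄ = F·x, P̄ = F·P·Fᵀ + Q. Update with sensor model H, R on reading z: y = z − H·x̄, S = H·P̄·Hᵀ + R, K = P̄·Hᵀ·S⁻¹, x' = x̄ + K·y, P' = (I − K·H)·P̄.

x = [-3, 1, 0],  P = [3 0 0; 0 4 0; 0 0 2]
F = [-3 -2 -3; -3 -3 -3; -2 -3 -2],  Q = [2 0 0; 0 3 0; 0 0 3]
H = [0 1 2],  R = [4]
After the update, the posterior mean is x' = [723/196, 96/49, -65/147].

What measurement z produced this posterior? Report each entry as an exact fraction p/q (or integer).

x̄ = F·x = [7, 6, 3]
P̄ = F·P·Fᵀ + Q = [63 69 54; 69 84 66; 54 66 59]
S = H·P̄·Hᵀ + R = [588]
K = P̄·Hᵀ·S⁻¹ = [59/196; 18/49; 46/147]
x' − x̄ = [-649/196, -198/49, -506/147] = K·y
y = (KᵀK)⁻¹·Kᵀ·(x' − x̄) = [-11]
z = y + H·x̄ = [-11] + [12] = [1]

z = [1]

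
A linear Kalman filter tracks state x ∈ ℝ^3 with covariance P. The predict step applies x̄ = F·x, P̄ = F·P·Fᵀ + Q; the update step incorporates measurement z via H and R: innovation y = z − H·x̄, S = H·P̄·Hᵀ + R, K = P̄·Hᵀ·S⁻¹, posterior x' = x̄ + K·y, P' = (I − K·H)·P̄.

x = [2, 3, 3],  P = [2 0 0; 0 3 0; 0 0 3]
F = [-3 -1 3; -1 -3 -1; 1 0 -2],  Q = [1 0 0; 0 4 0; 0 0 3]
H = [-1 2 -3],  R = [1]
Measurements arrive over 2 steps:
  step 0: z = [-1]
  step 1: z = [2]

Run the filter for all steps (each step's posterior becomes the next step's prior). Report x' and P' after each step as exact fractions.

step 0: x' = [525/131, -1024/131, -809/131], P' = [5194/131 -1104/131 -2479/131; -1104/131 1800/131 1550/131; -2479/131 1550/131 1866/131]
step 1: x' = [-1600820/45873, 66865/5097, 903215/45873], P' = [28440631/45873 -831254/5097 -14475859/45873; -831254/5097 101501/1699 479159/5097; -14475859/45873 479159/5097 7702465/45873]

step 0: x̄ = F·x = [0, -14, -4]
step 0: P̄ = F·P·Fᵀ + Q = [49 6 -24; 6 36 4; -24 4 17]
step 0: y = z − H·x̄ = [15]
step 0: S = H·P̄·Hᵀ + R = [131]
step 0: K = P̄·Hᵀ·S⁻¹ = [35/131; 54/131; -19/131]
step 0: x' = x̄ + K·y = [525/131, -1024/131, -809/131]
step 0: P' = (I − K·H)·P̄ = [5194/131 -1104/131 -2479/131; -1104/131 1800/131 1550/131; -2479/131 1550/131 1866/131]
step 1: x̄ = F·x = [-2978/131, 3356/131, 2143/131]
step 1: P̄ = F·P·Fᵀ + Q = [94169/131 -8056/131 -44885/131; -8056/131 21502/131 8671/131; -44885/131 8671/131 22967/131]
step 1: y = z − H·x̄ = [-2999/131]
step 1: S = H·P̄·Hᵀ + R = [45873/131]
step 1: K = P̄·Hᵀ·S⁻¹ = [24374/45873; 2783/5097; -6674/45873]
step 1: x' = x̄ + K·y = [-1600820/45873, 66865/5097, 903215/45873]
step 1: P' = (I − K·H)·P̄ = [28440631/45873 -831254/5097 -14475859/45873; -831254/5097 101501/1699 479159/5097; -14475859/45873 479159/5097 7702465/45873]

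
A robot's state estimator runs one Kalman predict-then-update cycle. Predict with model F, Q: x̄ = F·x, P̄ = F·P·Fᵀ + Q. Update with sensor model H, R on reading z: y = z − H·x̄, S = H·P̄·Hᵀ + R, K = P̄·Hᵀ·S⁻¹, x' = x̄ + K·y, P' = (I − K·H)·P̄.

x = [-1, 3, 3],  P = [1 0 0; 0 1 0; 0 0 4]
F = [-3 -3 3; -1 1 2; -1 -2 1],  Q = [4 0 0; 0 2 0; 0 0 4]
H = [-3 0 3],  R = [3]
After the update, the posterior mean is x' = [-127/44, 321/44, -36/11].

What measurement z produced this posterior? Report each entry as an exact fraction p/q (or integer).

z = [-1]

x̄ = F·x = [3, 10, -2]
P̄ = F·P·Fᵀ + Q = [58 24 21; 24 20 7; 21 7 13]
S = H·P̄·Hᵀ + R = [264]
K = P̄·Hᵀ·S⁻¹ = [-37/88; -17/88; -1/11]
x' − x̄ = [-259/44, -119/44, -14/11] = K·y
y = (KᵀK)⁻¹·Kᵀ·(x' − x̄) = [14]
z = y + H·x̄ = [14] + [-15] = [-1]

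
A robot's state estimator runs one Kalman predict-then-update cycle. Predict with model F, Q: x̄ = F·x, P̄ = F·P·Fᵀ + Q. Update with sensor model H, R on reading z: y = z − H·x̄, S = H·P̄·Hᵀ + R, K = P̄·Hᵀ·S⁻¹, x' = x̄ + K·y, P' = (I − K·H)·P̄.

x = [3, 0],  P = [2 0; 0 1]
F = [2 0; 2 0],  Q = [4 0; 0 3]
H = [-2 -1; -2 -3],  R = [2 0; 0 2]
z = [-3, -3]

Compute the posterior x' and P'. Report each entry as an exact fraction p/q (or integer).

x̄ = F·x = [6, 6]
P̄ = F·P·Fᵀ + Q = [12 8; 8 11]
y = z − H·x̄ = [15, 27]
S = H·P̄·Hᵀ + R = [93 145; 145 245]
K = P̄·Hᵀ·S⁻¹ = [-1/2 1/10; 49/176 -321/880]
x' = x̄ + K·y = [6/5, 18/55]
P' = (I − K·H)·P̄ = [4/5 -3/5; -3/5 283/440]

x' = [6/5, 18/55]
P' = [4/5 -3/5; -3/5 283/440]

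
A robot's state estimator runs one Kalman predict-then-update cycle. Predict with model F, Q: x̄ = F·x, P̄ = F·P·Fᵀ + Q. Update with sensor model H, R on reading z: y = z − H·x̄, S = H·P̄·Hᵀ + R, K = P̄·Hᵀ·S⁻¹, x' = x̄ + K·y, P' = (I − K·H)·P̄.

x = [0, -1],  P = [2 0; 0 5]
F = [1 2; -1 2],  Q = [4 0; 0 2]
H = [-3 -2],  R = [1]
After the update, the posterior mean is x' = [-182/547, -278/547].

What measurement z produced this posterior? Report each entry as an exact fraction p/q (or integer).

z = [2]

x̄ = F·x = [-2, -2]
P̄ = F·P·Fᵀ + Q = [26 18; 18 24]
S = H·P̄·Hᵀ + R = [547]
K = P̄·Hᵀ·S⁻¹ = [-114/547; -102/547]
x' − x̄ = [912/547, 816/547] = K·y
y = (KᵀK)⁻¹·Kᵀ·(x' − x̄) = [-8]
z = y + H·x̄ = [-8] + [10] = [2]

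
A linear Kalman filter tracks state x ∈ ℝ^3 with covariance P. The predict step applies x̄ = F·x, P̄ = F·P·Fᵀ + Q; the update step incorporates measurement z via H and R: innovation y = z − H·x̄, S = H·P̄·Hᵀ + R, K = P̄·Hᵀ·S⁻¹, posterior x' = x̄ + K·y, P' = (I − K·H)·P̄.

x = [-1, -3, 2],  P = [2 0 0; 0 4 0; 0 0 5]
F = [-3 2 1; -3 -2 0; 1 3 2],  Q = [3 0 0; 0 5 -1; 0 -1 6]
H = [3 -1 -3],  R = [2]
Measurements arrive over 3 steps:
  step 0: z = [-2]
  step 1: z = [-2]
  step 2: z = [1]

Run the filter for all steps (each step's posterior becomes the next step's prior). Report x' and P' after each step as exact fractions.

step 0: x̄ = F·x = [-1, 9, -6]
step 0: P̄ = F·P·Fᵀ + Q = [42 2 28; 2 39 -31; 28 -31 64]
step 0: y = z − H·x̄ = [-8]
step 0: S = H·P̄·Hᵀ + R = [293]
step 0: K = P̄·Hᵀ·S⁻¹ = [40/293; 60/293; -77/293]
step 0: x' = x̄ + K·y = [-613/293, 2157/293, -1142/293]
step 0: P' = (I − K·H)·P̄ = [10706/293 -1814/293 11284/293; -1814/293 7827/293 -4463/293; 11284/293 -4463/293 12823/293]
step 1: x̄ = F·x = [5011/293, -2475/293, 3574/293]
step 1: P̄ = F·P·Fᵀ + Q = [77576/293 40120/293 -34473/293; 40120/293 107359/293 -109271/293; -34473/293 -109271/293 114895/293]
step 1: y = z − H·x̄ = [-7372/293]
step 1: S = H·P̄·Hᵀ + R = [1564352/293]
step 1: K = P̄·Hᵀ·S⁻¹ = [296027/1564352; 170407/782176; -338833/1564352]
step 1: x' = x̄ + K·y = [4826499/391088, -2723657/195544, 6901767/391088]
step 1: P' = (I − K·H)·P̄ = [115099611/1564352 -65065433/782176 158279215/1564352; -65065433/782176 44192051/391088 -94640405/782176; 158279215/1564352 -94640405/782176 221598707/1564352]
step 2: x̄ = F·x = [-9236179/195544, -3584869/391088, 2288091/391088]
step 2: P̄ = F·P·Fᵀ + Q = [456008235/391088 116273829/782176 -23468939/782176; 116273829/782176 189220683/1564352 -168584933/1564352; -23468939/782176 -168584933/1564352 182756331/1564352]
step 2: y = z − H·x̄ = [29543783/195544]
step 2: S = H·P̄·Hᵀ + R = [4172884771/391088]
step 2: K = P̄·Hᵀ·S⁻¹ = [1345091199/4172884771; 507088545/8345769542; -260248847/8345769542]
step 2: x' = x̄ + K·y = [6124308632/4172884771, 112857869/8345769542, 9507858215/8345769542]
step 2: P' = (I − K·H)·P̄ = [239331009018/4172884771 -503423906367/8345769542 644676531893/8345769542; -503423906367/8345769542 340369248084/4172884771 -730674797453/8345769542; 644676531893/8345769542 -730674797453/8345769542 444204148471/4172884771]

step 0: x' = [-613/293, 2157/293, -1142/293], P' = [10706/293 -1814/293 11284/293; -1814/293 7827/293 -4463/293; 11284/293 -4463/293 12823/293]
step 1: x' = [4826499/391088, -2723657/195544, 6901767/391088], P' = [115099611/1564352 -65065433/782176 158279215/1564352; -65065433/782176 44192051/391088 -94640405/782176; 158279215/1564352 -94640405/782176 221598707/1564352]
step 2: x' = [6124308632/4172884771, 112857869/8345769542, 9507858215/8345769542], P' = [239331009018/4172884771 -503423906367/8345769542 644676531893/8345769542; -503423906367/8345769542 340369248084/4172884771 -730674797453/8345769542; 644676531893/8345769542 -730674797453/8345769542 444204148471/4172884771]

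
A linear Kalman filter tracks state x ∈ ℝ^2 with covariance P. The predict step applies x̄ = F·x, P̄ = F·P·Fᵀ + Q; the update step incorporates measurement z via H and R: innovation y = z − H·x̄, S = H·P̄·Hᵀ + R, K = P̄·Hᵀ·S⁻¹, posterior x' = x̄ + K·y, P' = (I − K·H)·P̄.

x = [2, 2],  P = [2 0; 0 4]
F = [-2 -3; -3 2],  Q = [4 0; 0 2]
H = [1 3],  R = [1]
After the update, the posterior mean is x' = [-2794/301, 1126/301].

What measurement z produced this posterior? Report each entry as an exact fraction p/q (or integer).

z = [2]

x̄ = F·x = [-10, -2]
P̄ = F·P·Fᵀ + Q = [48 -12; -12 36]
S = H·P̄·Hᵀ + R = [301]
K = P̄·Hᵀ·S⁻¹ = [12/301; 96/301]
x' − x̄ = [216/301, 1728/301] = K·y
y = (KᵀK)⁻¹·Kᵀ·(x' − x̄) = [18]
z = y + H·x̄ = [18] + [-16] = [2]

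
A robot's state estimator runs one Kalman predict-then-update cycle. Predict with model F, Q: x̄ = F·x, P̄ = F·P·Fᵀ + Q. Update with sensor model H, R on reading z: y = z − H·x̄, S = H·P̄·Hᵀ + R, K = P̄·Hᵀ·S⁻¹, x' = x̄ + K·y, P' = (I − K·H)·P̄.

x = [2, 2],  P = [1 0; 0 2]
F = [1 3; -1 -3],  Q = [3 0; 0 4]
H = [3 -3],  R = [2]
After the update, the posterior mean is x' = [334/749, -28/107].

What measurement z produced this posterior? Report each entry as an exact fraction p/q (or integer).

z = [2]

x̄ = F·x = [8, -8]
P̄ = F·P·Fᵀ + Q = [22 -19; -19 23]
S = H·P̄·Hᵀ + R = [749]
K = P̄·Hᵀ·S⁻¹ = [123/749; -18/107]
x' − x̄ = [-5658/749, 828/107] = K·y
y = (KᵀK)⁻¹·Kᵀ·(x' − x̄) = [-46]
z = y + H·x̄ = [-46] + [48] = [2]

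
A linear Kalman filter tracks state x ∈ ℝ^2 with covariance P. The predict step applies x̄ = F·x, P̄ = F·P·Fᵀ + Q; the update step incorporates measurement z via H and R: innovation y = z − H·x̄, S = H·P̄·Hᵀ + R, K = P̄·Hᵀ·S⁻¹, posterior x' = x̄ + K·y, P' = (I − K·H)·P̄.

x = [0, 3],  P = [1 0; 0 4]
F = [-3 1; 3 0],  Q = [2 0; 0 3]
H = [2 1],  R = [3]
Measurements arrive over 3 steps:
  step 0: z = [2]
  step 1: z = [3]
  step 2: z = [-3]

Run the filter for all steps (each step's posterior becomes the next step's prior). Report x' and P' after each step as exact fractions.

step 0: x' = [11/13, 8/13], P' = [48/13 -75/13; -75/13 144/13]
step 1: x' = [1107/1045, 837/1045], P' = [8067/2090 -11793/2090; -11793/2090 21057/2090]
step 2: x' = [-1105116/327607, 1236339/327607], P' = [1289391/327607 -1891140/327607; -1891140/327607 3371007/327607]

step 0: x̄ = F·x = [3, 0]
step 0: P̄ = F·P·Fᵀ + Q = [15 -9; -9 12]
step 0: y = z − H·x̄ = [-4]
step 0: S = H·P̄·Hᵀ + R = [39]
step 0: K = P̄·Hᵀ·S⁻¹ = [7/13; -2/13]
step 0: x' = x̄ + K·y = [11/13, 8/13]
step 0: P' = (I − K·H)·P̄ = [48/13 -75/13; -75/13 144/13]
step 1: x̄ = F·x = [-25/13, 33/13]
step 1: P̄ = F·P·Fᵀ + Q = [1052/13 -657/13; -657/13 471/13]
step 1: y = z − H·x̄ = [56/13]
step 1: S = H·P̄·Hᵀ + R = [2090/13]
step 1: K = P̄·Hᵀ·S⁻¹ = [1447/2090; -843/2090]
step 1: x' = x̄ + K·y = [1107/1045, 837/1045]
step 1: P' = (I − K·H)·P̄ = [8067/2090 -11793/2090; -11793/2090 21057/2090]
step 2: x̄ = F·x = [-2484/1045, 3321/1045]
step 2: P̄ = F·P·Fᵀ + Q = [84299/1045 -53991/1045; -53991/1045 78873/2090]
step 2: y = z − H·x̄ = [-1488/1045]
step 2: S = H·P̄·Hᵀ + R = [327607/2090]
step 2: K = P̄·Hᵀ·S⁻¹ = [229214/327607; -137091/327607]
step 2: x' = x̄ + K·y = [-1105116/327607, 1236339/327607]
step 2: P' = (I − K·H)·P̄ = [1289391/327607 -1891140/327607; -1891140/327607 3371007/327607]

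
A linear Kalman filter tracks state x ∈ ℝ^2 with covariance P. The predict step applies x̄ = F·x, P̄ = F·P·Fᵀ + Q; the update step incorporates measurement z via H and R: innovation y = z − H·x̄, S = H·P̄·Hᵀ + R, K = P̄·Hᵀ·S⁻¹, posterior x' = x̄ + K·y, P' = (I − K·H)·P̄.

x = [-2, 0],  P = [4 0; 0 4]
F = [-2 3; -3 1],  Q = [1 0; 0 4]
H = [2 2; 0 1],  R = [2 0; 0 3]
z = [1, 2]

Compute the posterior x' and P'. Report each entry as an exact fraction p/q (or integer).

x̄ = F·x = [4, 6]
P̄ = F·P·Fᵀ + Q = [53 36; 36 44]
y = z − H·x̄ = [-19, -4]
S = H·P̄·Hᵀ + R = [678 160; 160 47]
K = P̄·Hᵀ·S⁻¹ = [1303/3133 -2036/3133; 240/3133 2116/3133]
x' = x̄ + K·y = [-4081/3133, 5774/3133]
P' = (I − K·H)·P̄ = [7411/3133 -6108/3133; -6108/3133 6348/3133]

x' = [-4081/3133, 5774/3133]
P' = [7411/3133 -6108/3133; -6108/3133 6348/3133]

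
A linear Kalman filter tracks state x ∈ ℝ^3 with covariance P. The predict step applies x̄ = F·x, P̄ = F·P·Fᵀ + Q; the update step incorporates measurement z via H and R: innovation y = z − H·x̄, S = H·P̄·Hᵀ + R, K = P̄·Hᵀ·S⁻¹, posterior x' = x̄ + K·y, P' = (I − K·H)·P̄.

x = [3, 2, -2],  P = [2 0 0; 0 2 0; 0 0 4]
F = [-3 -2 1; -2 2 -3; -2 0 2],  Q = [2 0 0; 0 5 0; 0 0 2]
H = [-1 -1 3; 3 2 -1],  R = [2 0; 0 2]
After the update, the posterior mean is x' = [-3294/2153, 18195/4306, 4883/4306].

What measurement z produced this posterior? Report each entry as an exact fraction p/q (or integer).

z = [1, 3]

x̄ = F·x = [-15, 4, -10]
P̄ = F·P·Fᵀ + Q = [32 -8 20; -8 57 -16; 20 -16 26]
S = H·P̄·Hᵀ + R = [285 -160; -160 392]
K = P̄·Hᵀ·S⁻¹ = [2964/10765 1143/4306; -2633/10765 1469/8612; 3666/10765 1241/8612]
x' − x̄ = [29001/2153, 971/4306, 47943/4306] = K·y
y = (KᵀK)⁻¹·Kᵀ·(x' − x̄) = [20, 30]
z = y + H·x̄ = [20, 30] + [-19, -27] = [1, 3]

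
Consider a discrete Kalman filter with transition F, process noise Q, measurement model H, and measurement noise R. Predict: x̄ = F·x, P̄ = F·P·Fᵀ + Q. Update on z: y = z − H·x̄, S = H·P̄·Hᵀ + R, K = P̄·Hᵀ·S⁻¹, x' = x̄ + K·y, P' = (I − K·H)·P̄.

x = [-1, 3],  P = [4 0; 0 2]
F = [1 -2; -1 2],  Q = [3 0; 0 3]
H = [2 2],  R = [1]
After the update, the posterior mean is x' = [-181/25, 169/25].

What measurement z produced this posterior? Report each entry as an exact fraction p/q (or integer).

x̄ = F·x = [-7, 7]
P̄ = F·P·Fᵀ + Q = [15 -12; -12 15]
S = H·P̄·Hᵀ + R = [25]
K = P̄·Hᵀ·S⁻¹ = [6/25; 6/25]
x' − x̄ = [-6/25, -6/25] = K·y
y = (KᵀK)⁻¹·Kᵀ·(x' − x̄) = [-1]
z = y + H·x̄ = [-1] + [0] = [-1]

z = [-1]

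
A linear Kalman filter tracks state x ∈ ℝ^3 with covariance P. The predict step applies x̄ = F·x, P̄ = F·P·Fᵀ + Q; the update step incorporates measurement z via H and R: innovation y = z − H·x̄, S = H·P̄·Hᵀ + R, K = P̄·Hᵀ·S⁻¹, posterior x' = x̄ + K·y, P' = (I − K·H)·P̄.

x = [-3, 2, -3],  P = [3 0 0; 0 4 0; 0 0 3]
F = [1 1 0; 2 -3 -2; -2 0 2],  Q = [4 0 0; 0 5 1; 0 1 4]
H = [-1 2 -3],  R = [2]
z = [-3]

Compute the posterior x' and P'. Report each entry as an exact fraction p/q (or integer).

x' = [-829/789, -3094/789, -992/789]
P' = [8654/789 -3709/789 -5354/789; -3709/789 9260/789 7273/789; -5354/789 7273/789 6716/789]

x̄ = F·x = [-1, -6, 0]
P̄ = F·P·Fᵀ + Q = [11 -6 -6; -6 65 -23; -6 -23 28]
y = z − H·x̄ = [8]
S = H·P̄·Hᵀ + R = [789]
K = P̄·Hᵀ·S⁻¹ = [-5/789; 205/789; -124/789]
x' = x̄ + K·y = [-829/789, -3094/789, -992/789]
P' = (I − K·H)·P̄ = [8654/789 -3709/789 -5354/789; -3709/789 9260/789 7273/789; -5354/789 7273/789 6716/789]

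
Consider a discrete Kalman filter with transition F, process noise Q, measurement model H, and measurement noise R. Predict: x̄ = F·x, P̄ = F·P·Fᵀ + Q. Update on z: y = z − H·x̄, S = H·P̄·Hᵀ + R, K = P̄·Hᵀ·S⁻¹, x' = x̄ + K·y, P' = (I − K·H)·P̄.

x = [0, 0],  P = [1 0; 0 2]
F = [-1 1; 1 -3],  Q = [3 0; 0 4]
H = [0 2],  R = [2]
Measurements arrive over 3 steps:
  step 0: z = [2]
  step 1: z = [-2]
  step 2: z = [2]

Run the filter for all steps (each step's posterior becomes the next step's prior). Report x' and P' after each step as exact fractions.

step 0: x̄ = F·x = [0, 0]
step 0: P̄ = F·P·Fᵀ + Q = [6 -7; -7 23]
step 0: y = z − H·x̄ = [2]
step 0: S = H·P̄·Hᵀ + R = [94]
step 0: K = P̄·Hᵀ·S⁻¹ = [-7/47; 23/47]
step 0: x' = x̄ + K·y = [-14/47, 46/47]
step 0: P' = (I − K·H)·P̄ = [184/47 -7/47; -7/47 23/47]
step 1: x̄ = F·x = [60/47, -152/47]
step 1: P̄ = F·P·Fᵀ + Q = [362/47 -281/47; -281/47 621/47]
step 1: y = z − H·x̄ = [210/47]
step 1: S = H·P̄·Hᵀ + R = [2578/47]
step 1: K = P̄·Hᵀ·S⁻¹ = [-281/1289; 621/1289]
step 1: x' = x̄ + K·y = [390/1289, -1394/1289]
step 1: P' = (I − K·H)·P̄ = [6568/1289 -281/1289; -281/1289 621/1289]
step 2: x̄ = F·x = [-1784/1289, 4572/1289]
step 2: P̄ = F·P·Fᵀ + Q = [11618/1289 -9555/1289; -9555/1289 18999/1289]
step 2: y = z − H·x̄ = [-6566/1289]
step 2: S = H·P̄·Hᵀ + R = [78574/1289]
step 2: K = P̄·Hᵀ·S⁻¹ = [-9555/39287; 18999/39287]
step 2: x' = x̄ + K·y = [-5702/39287, 42570/39287]
step 2: P' = (I − K·H)·P̄ = [212444/39287 -9555/39287; -9555/39287 18999/39287]

step 0: x' = [-14/47, 46/47], P' = [184/47 -7/47; -7/47 23/47]
step 1: x' = [390/1289, -1394/1289], P' = [6568/1289 -281/1289; -281/1289 621/1289]
step 2: x' = [-5702/39287, 42570/39287], P' = [212444/39287 -9555/39287; -9555/39287 18999/39287]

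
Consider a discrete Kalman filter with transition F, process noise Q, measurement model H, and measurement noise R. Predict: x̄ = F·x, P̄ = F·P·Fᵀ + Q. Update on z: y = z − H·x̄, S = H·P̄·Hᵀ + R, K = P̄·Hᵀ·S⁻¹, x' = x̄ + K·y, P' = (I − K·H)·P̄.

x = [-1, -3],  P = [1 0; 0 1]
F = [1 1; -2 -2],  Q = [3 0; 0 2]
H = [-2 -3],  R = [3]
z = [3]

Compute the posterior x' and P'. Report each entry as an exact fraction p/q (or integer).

x̄ = F·x = [-4, 8]
P̄ = F·P·Fᵀ + Q = [5 -4; -4 10]
y = z − H·x̄ = [19]
S = H·P̄·Hᵀ + R = [65]
K = P̄·Hᵀ·S⁻¹ = [2/65; -22/65]
x' = x̄ + K·y = [-222/65, 102/65]
P' = (I − K·H)·P̄ = [321/65 -216/65; -216/65 166/65]

x' = [-222/65, 102/65]
P' = [321/65 -216/65; -216/65 166/65]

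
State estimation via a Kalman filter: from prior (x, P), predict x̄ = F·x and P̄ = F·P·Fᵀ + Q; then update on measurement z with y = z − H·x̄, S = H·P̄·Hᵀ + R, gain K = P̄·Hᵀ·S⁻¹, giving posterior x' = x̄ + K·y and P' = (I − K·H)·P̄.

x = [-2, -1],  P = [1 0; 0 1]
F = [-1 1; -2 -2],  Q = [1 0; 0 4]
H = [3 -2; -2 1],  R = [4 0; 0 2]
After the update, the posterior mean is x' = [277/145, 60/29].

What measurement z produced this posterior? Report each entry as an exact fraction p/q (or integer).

z = [3, -1]

x̄ = F·x = [1, 6]
P̄ = F·P·Fᵀ + Q = [3 0; 0 12]
S = H·P̄·Hᵀ + R = [79 -42; -42 26]
K = P̄·Hᵀ·S⁻¹ = [-9/145 -48/145; -12/29 -6/29]
x' − x̄ = [132/145, -114/29] = K·y
y = (KᵀK)⁻¹·Kᵀ·(x' − x̄) = [12, -5]
z = y + H·x̄ = [12, -5] + [-9, 4] = [3, -1]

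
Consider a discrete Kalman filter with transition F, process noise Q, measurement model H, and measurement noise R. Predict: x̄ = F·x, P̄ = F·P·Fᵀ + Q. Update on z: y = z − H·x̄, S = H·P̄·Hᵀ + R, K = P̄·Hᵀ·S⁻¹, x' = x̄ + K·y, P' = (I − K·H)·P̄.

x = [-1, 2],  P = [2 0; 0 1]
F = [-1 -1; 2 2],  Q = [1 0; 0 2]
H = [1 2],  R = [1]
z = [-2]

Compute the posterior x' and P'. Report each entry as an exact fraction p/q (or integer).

x̄ = F·x = [-1, 2]
P̄ = F·P·Fᵀ + Q = [4 -6; -6 14]
y = z − H·x̄ = [-5]
S = H·P̄·Hᵀ + R = [37]
K = P̄·Hᵀ·S⁻¹ = [-8/37; 22/37]
x' = x̄ + K·y = [3/37, -36/37]
P' = (I − K·H)·P̄ = [84/37 -46/37; -46/37 34/37]

x' = [3/37, -36/37]
P' = [84/37 -46/37; -46/37 34/37]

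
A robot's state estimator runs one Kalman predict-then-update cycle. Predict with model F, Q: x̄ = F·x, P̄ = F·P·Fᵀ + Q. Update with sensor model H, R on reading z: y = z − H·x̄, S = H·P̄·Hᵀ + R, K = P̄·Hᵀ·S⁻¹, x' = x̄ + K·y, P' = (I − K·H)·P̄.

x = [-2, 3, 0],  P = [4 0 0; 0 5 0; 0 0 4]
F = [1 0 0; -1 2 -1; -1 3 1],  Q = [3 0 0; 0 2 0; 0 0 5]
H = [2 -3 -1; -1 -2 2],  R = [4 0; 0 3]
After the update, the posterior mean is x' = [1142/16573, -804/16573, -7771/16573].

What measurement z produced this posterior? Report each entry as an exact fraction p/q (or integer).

x̄ = F·x = [-2, 8, 11]
P̄ = F·P·Fᵀ + Q = [7 -4 -4; -4 30 30; -4 30 58]
S = H·P̄·Hᵀ + R = [604 -86; -86 122]
K = P̄·Hᵀ·S⁻¹ = [1529/33146 -412/16573; -3818/16573 -2148/16573; -3468/16573 5706/16573]
x' − x̄ = [34288/16573, -133388/16573, -190074/16573] = K·y
y = (KᵀK)⁻¹·Kᵀ·(x' − x̄) = [40, -9]
z = y + H·x̄ = [40, -9] + [-39, 8] = [1, -1]

z = [1, -1]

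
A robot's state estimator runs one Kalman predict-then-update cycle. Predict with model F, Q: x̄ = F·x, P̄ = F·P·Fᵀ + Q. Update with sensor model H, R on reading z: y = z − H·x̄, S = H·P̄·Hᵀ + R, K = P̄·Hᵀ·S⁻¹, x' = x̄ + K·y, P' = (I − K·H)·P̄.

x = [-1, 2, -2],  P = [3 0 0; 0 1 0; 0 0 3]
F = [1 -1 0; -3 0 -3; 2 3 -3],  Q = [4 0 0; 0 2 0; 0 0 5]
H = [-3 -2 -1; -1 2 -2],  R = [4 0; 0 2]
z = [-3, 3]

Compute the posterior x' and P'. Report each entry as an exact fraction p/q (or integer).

x̄ = F·x = [-3, 9, 10]
P̄ = F·P·Fᵀ + Q = [8 -9 3; -9 56 9; 3 9 53]
y = z − H·x̄ = [16, 2]
S = H·P̄·Hᵀ + R = [299 -19; -19 422]
K = P̄·Hᵀ·S⁻¹ = [-4406/125817 -9739/125817; -37711/125817 29011/125817; -35489/125817 -28729/125817]
x' = x̄ + K·y = [-467425/125817, 586999/125817, 632888/125817]
P' = (I − K·H)·P̄ = [655234/125817 -543400/125817 -861278/125817; -543400/125817 512785/125817 755474/125817; -861278/125817 755474/125817 1214842/125817]

x' = [-467425/125817, 586999/125817, 632888/125817]
P' = [655234/125817 -543400/125817 -861278/125817; -543400/125817 512785/125817 755474/125817; -861278/125817 755474/125817 1214842/125817]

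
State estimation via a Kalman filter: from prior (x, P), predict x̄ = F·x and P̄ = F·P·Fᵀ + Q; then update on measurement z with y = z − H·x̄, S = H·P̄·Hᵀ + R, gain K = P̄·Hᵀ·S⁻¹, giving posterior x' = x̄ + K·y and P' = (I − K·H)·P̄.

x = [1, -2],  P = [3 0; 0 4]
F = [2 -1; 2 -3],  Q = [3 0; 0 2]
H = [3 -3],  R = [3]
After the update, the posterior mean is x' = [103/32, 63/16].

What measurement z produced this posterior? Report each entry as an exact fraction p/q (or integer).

x̄ = F·x = [4, 8]
P̄ = F·P·Fᵀ + Q = [19 24; 24 50]
S = H·P̄·Hᵀ + R = [192]
K = P̄·Hᵀ·S⁻¹ = [-5/64; -13/32]
x' − x̄ = [-25/32, -65/16] = K·y
y = (KᵀK)⁻¹·Kᵀ·(x' − x̄) = [10]
z = y + H·x̄ = [10] + [-12] = [-2]

z = [-2]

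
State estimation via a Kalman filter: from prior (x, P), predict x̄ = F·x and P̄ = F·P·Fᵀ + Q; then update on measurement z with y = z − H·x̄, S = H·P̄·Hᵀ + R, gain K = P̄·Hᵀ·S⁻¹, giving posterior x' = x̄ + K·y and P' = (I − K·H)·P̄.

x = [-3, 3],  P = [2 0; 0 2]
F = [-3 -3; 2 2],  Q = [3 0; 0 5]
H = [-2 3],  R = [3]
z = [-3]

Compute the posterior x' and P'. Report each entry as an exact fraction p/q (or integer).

x' = [75/106, -111/212]
P' = [192/53 231/106; 231/106 345/212]

x̄ = F·x = [0, 0]
P̄ = F·P·Fᵀ + Q = [39 -24; -24 21]
y = z − H·x̄ = [-3]
S = H·P̄·Hᵀ + R = [636]
K = P̄·Hᵀ·S⁻¹ = [-25/106; 37/212]
x' = x̄ + K·y = [75/106, -111/212]
P' = (I − K·H)·P̄ = [192/53 231/106; 231/106 345/212]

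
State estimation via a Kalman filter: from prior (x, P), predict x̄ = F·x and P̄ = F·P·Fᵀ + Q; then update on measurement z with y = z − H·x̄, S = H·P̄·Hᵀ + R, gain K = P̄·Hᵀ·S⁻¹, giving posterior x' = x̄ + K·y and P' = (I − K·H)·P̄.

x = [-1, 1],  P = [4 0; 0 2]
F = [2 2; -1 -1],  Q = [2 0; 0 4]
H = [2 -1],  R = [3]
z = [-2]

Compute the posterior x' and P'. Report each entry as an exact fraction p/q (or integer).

x̄ = F·x = [0, 0]
P̄ = F·P·Fᵀ + Q = [26 -12; -12 10]
y = z − H·x̄ = [-2]
S = H·P̄·Hᵀ + R = [165]
K = P̄·Hᵀ·S⁻¹ = [64/165; -34/165]
x' = x̄ + K·y = [-128/165, 68/165]
P' = (I − K·H)·P̄ = [194/165 196/165; 196/165 494/165]

x' = [-128/165, 68/165]
P' = [194/165 196/165; 196/165 494/165]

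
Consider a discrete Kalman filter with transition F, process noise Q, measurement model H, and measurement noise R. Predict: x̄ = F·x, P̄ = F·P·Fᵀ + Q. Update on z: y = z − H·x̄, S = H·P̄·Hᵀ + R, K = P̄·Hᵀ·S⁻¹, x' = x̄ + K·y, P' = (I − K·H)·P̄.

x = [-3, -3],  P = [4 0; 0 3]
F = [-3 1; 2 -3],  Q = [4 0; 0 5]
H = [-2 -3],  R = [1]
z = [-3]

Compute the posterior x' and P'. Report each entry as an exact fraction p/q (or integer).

x' = [1488/209, -777/209]
P' = [8818/209 -5883/209; -5883/209 3948/209]

x̄ = F·x = [6, 3]
P̄ = F·P·Fᵀ + Q = [43 -33; -33 48]
y = z − H·x̄ = [18]
S = H·P̄·Hᵀ + R = [209]
K = P̄·Hᵀ·S⁻¹ = [13/209; -78/209]
x' = x̄ + K·y = [1488/209, -777/209]
P' = (I − K·H)·P̄ = [8818/209 -5883/209; -5883/209 3948/209]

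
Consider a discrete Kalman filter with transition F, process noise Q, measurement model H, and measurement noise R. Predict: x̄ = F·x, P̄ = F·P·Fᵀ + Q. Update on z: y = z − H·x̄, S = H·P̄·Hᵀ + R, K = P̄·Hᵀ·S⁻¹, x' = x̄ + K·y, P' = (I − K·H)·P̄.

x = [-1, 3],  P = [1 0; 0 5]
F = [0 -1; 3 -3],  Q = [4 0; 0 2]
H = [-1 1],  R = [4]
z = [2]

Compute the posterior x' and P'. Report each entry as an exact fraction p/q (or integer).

x̄ = F·x = [-3, -12]
P̄ = F·P·Fᵀ + Q = [9 15; 15 56]
y = z − H·x̄ = [11]
S = H·P̄·Hᵀ + R = [39]
K = P̄·Hᵀ·S⁻¹ = [2/13; 41/39]
x' = x̄ + K·y = [-17/13, -17/39]
P' = (I − K·H)·P̄ = [105/13 113/13; 113/13 503/39]

x' = [-17/13, -17/39]
P' = [105/13 113/13; 113/13 503/39]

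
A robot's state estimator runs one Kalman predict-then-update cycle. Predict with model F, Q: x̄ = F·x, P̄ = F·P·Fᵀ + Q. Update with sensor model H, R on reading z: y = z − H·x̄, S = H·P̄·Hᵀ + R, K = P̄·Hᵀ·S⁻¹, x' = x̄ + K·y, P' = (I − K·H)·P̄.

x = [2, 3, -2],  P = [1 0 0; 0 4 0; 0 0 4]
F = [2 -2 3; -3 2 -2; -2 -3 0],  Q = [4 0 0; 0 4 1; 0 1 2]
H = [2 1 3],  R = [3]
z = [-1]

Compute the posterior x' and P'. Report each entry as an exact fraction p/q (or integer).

x' = [87/31, -121/31, -61/62]
P' = [4811/155 -3847/155 -3783/310; -3847/155 4574/155 2031/310; -3783/310 2031/310 3839/620]

x̄ = F·x = [-8, 4, -13]
P̄ = F·P·Fᵀ + Q = [60 -46 20; -46 45 -17; 20 -17 42]
y = z − H·x̄ = [50]
S = H·P̄·Hᵀ + R = [620]
K = P̄·Hᵀ·S⁻¹ = [67/310; -49/310; 149/620]
x' = x̄ + K·y = [87/31, -121/31, -61/62]
P' = (I − K·H)·P̄ = [4811/155 -3847/155 -3783/310; -3847/155 4574/155 2031/310; -3783/310 2031/310 3839/620]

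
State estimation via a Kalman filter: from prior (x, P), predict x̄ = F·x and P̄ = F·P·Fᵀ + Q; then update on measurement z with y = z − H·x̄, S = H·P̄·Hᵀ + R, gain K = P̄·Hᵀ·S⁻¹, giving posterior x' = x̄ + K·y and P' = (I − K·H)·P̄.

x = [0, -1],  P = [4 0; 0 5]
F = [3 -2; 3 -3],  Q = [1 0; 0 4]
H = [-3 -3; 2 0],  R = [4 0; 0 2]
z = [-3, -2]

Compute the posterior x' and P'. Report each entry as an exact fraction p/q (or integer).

x' = [-4373/5864, 9681/5864]
P' = [4629/11728 -4137/11728; -4137/11728 8653/11728]

x̄ = F·x = [2, 3]
P̄ = F·P·Fᵀ + Q = [57 66; 66 85]
y = z − H·x̄ = [12, -6]
S = H·P̄·Hᵀ + R = [2470 -738; -738 230]
K = P̄·Hᵀ·S⁻¹ = [-369/11728 4629/11728; -3387/11728 -4137/11728]
x' = x̄ + K·y = [-4373/5864, 9681/5864]
P' = (I − K·H)·P̄ = [4629/11728 -4137/11728; -4137/11728 8653/11728]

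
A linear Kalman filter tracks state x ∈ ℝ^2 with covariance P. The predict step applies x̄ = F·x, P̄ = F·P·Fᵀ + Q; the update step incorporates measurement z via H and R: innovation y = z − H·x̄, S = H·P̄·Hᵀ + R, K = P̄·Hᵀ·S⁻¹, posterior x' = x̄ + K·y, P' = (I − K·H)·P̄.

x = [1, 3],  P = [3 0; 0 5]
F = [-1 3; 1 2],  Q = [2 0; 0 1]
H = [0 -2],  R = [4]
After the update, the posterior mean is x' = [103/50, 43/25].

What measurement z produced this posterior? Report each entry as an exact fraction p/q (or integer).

x̄ = F·x = [8, 7]
P̄ = F·P·Fᵀ + Q = [50 27; 27 24]
S = H·P̄·Hᵀ + R = [100]
K = P̄·Hᵀ·S⁻¹ = [-27/50; -12/25]
x' − x̄ = [-297/50, -132/25] = K·y
y = (KᵀK)⁻¹·Kᵀ·(x' − x̄) = [11]
z = y + H·x̄ = [11] + [-14] = [-3]

z = [-3]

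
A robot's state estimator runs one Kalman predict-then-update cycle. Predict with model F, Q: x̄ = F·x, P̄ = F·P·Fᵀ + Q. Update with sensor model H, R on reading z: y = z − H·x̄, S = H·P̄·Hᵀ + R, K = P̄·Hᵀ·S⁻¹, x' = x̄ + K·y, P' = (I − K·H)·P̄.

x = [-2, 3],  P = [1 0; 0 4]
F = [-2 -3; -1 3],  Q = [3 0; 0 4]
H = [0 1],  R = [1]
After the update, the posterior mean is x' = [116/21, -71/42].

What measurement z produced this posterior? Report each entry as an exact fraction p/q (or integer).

x̄ = F·x = [-5, 11]
P̄ = F·P·Fᵀ + Q = [43 -34; -34 41]
S = H·P̄·Hᵀ + R = [42]
K = P̄·Hᵀ·S⁻¹ = [-17/21; 41/42]
x' − x̄ = [221/21, -533/42] = K·y
y = (KᵀK)⁻¹·Kᵀ·(x' − x̄) = [-13]
z = y + H·x̄ = [-13] + [11] = [-2]

z = [-2]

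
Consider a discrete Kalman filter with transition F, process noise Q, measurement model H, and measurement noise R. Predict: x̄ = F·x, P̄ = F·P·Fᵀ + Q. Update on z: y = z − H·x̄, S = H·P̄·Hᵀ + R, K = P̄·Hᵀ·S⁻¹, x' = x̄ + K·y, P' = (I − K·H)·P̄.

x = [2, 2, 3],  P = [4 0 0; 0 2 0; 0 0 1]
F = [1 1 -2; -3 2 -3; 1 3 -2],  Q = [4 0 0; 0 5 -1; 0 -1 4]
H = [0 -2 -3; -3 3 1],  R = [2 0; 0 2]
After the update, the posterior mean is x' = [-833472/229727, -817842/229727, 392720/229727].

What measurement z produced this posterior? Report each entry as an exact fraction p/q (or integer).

x̄ = F·x = [-2, -11, 2]
P̄ = F·P·Fᵀ + Q = [14 -2 14; -2 58 5; 14 5 30]
S = H·P̄·Hᵀ + R = [564 -379; -379 662]
K = P̄·Hᵀ·S⁻¹ = [-38042/229727 -33578/229727; -16607/229727 54691/229727; -65063/229727 -36208/229727]
x' − x̄ = [-374018/229727, 1709155/229727, -66734/229727] = K·y
y = (KᵀK)⁻¹·Kᵀ·(x' − x̄) = [-14, 27]
z = y + H·x̄ = [-14, 27] + [16, -25] = [2, 2]

z = [2, 2]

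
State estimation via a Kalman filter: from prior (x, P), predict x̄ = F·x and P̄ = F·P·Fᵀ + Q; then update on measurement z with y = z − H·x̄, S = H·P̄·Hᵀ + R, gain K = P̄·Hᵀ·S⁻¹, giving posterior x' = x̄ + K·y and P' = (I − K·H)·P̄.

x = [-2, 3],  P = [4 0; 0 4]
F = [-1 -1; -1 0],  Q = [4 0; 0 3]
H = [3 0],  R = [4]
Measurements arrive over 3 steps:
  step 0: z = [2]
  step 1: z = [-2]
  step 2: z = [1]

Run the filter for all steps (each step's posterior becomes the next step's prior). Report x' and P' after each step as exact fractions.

step 0: x̄ = F·x = [-1, 2]
step 0: P̄ = F·P·Fᵀ + Q = [12 4; 4 7]
step 0: y = z − H·x̄ = [5]
step 0: S = H·P̄·Hᵀ + R = [112]
step 0: K = P̄·Hᵀ·S⁻¹ = [9/28; 3/28]
step 0: x' = x̄ + K·y = [17/28, 71/28]
step 0: P' = (I − K·H)·P̄ = [3/7 1/7; 1/7 40/7]
step 1: x̄ = F·x = [-22/7, -17/28]
step 1: P̄ = F·P·Fᵀ + Q = [73/7 4/7; 4/7 24/7]
step 1: y = z − H·x̄ = [52/7]
step 1: S = H·P̄·Hᵀ + R = [685/7]
step 1: K = P̄·Hᵀ·S⁻¹ = [219/685; 12/685]
step 1: x' = x̄ + K·y = [-526/685, -1307/2740]
step 1: P' = (I − K·H)·P̄ = [292/685 16/685; 16/685 2328/685]
step 2: x̄ = F·x = [3411/2740, 526/685]
step 2: P̄ = F·P·Fᵀ + Q = [5392/685 308/685; 308/685 2347/685]
step 2: y = z − H·x̄ = [-7493/2740]
step 2: S = H·P̄·Hᵀ + R = [51268/685]
step 2: K = P̄·Hᵀ·S⁻¹ = [4044/12817; 33/1831]
step 2: x' = x̄ + K·y = [19587/51268, 5263/7324]
step 2: P' = (I − K·H)·P̄ = [5392/12817 44/1831; 44/1831 6229/1831]

step 0: x' = [17/28, 71/28], P' = [3/7 1/7; 1/7 40/7]
step 1: x' = [-526/685, -1307/2740], P' = [292/685 16/685; 16/685 2328/685]
step 2: x' = [19587/51268, 5263/7324], P' = [5392/12817 44/1831; 44/1831 6229/1831]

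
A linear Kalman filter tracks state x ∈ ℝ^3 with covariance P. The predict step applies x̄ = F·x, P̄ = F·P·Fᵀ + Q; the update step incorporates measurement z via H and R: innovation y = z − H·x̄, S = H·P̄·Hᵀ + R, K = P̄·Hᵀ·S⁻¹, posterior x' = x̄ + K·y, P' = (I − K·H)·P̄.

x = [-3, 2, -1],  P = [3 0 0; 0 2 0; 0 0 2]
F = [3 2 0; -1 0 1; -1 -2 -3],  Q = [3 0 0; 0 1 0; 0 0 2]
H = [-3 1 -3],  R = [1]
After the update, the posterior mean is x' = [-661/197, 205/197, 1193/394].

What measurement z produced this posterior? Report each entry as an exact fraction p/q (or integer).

z = [2]

x̄ = F·x = [-5, 2, 2]
P̄ = F·P·Fᵀ + Q = [38 -9 -17; -9 6 -3; -17 -3 31]
S = H·P̄·Hᵀ + R = [394]
K = P̄·Hᵀ·S⁻¹ = [-36/197; 21/197; -45/394]
x' − x̄ = [324/197, -189/197, 405/394] = K·y
y = (KᵀK)⁻¹·Kᵀ·(x' − x̄) = [-9]
z = y + H·x̄ = [-9] + [11] = [2]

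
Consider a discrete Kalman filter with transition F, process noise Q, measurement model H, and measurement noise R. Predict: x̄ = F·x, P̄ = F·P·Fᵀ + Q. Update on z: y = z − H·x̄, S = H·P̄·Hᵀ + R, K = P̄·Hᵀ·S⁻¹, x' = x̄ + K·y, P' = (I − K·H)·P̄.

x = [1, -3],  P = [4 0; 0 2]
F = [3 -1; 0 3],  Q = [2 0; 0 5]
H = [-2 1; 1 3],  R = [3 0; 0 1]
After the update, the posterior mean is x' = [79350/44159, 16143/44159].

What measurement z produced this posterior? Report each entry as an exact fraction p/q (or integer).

x̄ = F·x = [6, -9]
P̄ = F·P·Fᵀ + Q = [40 -6; -6 23]
S = H·P̄·Hᵀ + R = [210 19; 19 212]
K = P̄·Hᵀ·S⁻¹ = [-18650/44159 6254/44159; 6223/44159 12565/44159]
x' − x̄ = [-185604/44159, 413574/44159] = K·y
y = (KᵀK)⁻¹·Kᵀ·(x' − x̄) = [18, 24]
z = y + H·x̄ = [18, 24] + [-21, -21] = [-3, 3]

z = [-3, 3]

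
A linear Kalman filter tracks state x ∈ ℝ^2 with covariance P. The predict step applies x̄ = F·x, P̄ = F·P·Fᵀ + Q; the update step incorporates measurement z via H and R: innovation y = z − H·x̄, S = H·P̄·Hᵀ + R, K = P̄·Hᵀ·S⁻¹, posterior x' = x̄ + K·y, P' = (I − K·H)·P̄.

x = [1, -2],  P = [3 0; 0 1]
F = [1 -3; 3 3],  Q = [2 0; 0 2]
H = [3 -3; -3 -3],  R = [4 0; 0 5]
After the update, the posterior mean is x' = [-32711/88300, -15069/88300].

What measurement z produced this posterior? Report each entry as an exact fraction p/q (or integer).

z = [-1, 2]

x̄ = F·x = [7, -3]
P̄ = F·P·Fᵀ + Q = [14 0; 0 38]
S = H·P̄·Hᵀ + R = [472 216; 216 473]
K = P̄·Hᵀ·S⁻¹ = [14469/88300 -3612/22075; -14649/88300 -3648/22075]
x' − x̄ = [-650811/88300, 249831/88300] = K·y
y = (KᵀK)⁻¹·Kᵀ·(x' − x̄) = [-31, 14]
z = y + H·x̄ = [-31, 14] + [30, -12] = [-1, 2]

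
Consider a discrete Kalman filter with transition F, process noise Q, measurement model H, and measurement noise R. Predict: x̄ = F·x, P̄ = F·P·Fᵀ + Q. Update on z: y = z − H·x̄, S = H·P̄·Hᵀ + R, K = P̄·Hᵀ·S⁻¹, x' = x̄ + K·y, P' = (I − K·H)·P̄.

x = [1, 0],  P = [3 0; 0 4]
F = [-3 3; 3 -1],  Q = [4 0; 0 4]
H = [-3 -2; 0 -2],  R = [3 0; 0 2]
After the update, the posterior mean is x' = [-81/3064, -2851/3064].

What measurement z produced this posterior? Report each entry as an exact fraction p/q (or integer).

x̄ = F·x = [-3, 3]
P̄ = F·P·Fᵀ + Q = [67 -39; -39 35]
S = H·P̄·Hᵀ + R = [278 -94; -94 142]
K = P̄·Hᵀ·S⁻¹ = [-5067/15320 5061/15320; 47/15320 -7521/15320]
x' − x̄ = [9111/3064, -12043/3064] = K·y
y = (KᵀK)⁻¹·Kᵀ·(x' − x̄) = [-1, 8]
z = y + H·x̄ = [-1, 8] + [3, -6] = [2, 2]

z = [2, 2]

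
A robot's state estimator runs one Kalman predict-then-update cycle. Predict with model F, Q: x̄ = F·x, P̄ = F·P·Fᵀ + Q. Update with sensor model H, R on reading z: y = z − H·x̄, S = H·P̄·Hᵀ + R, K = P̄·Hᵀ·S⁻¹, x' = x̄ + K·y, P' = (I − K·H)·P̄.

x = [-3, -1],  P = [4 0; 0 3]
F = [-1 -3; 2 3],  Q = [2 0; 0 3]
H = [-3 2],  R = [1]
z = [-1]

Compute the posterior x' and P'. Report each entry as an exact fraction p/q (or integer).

x' = [-503/902, -1223/902]
P' = [1205/902 1723/902; 1723/902 2683/902]

x̄ = F·x = [6, -9]
P̄ = F·P·Fᵀ + Q = [33 -35; -35 46]
y = z − H·x̄ = [35]
S = H·P̄·Hᵀ + R = [902]
K = P̄·Hᵀ·S⁻¹ = [-169/902; 197/902]
x' = x̄ + K·y = [-503/902, -1223/902]
P' = (I − K·H)·P̄ = [1205/902 1723/902; 1723/902 2683/902]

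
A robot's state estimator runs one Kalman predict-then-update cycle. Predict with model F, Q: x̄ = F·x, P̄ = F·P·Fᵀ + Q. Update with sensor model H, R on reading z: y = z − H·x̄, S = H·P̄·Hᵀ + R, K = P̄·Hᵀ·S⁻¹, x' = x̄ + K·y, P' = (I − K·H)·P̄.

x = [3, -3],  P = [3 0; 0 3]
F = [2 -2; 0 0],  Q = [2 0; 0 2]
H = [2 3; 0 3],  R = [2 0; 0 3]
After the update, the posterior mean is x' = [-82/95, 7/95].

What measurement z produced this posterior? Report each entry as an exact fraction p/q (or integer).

x̄ = F·x = [12, 0]
P̄ = F·P·Fᵀ + Q = [26 0; 0 2]
S = H·P̄·Hᵀ + R = [124 18; 18 21]
K = P̄·Hᵀ·S⁻¹ = [91/190 -39/95; 3/380 53/190]
x' − x̄ = [-1222/95, 7/95] = K·y
y = (KᵀK)⁻¹·Kᵀ·(x' − x̄) = [-26, 1]
z = y + H·x̄ = [-26, 1] + [24, 0] = [-2, 1]

z = [-2, 1]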